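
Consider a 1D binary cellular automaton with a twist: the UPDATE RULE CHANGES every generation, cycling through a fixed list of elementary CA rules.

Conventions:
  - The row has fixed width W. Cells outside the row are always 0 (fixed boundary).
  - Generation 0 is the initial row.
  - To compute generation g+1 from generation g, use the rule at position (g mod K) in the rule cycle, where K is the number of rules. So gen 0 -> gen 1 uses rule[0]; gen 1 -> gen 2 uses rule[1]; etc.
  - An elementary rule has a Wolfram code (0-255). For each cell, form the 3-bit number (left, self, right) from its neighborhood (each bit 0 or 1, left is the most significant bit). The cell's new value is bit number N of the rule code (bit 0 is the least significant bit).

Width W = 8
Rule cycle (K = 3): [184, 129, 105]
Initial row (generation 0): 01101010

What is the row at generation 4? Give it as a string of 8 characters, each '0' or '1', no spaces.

Gen 0: 01101010
Gen 1 (rule 184): 01010101
Gen 2 (rule 129): 00000000
Gen 3 (rule 105): 11111111
Gen 4 (rule 184): 11111110

Answer: 11111110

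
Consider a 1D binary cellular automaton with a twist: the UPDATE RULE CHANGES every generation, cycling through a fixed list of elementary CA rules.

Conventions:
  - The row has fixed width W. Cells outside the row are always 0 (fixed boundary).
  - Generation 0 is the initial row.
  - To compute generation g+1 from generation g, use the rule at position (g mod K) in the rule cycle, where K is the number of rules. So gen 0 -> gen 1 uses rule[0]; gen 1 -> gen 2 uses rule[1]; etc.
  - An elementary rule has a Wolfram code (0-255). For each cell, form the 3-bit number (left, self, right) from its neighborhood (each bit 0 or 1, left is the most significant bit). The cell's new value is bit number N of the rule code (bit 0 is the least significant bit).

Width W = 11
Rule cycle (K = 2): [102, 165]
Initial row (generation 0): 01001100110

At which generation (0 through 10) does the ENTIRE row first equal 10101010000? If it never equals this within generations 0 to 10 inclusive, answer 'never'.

Gen 0: 01001100110
Gen 1 (rule 102): 11010101010
Gen 2 (rule 165): 00111111110
Gen 3 (rule 102): 01000000010
Gen 4 (rule 165): 01011111010
Gen 5 (rule 102): 11100001110
Gen 6 (rule 165): 01001100100
Gen 7 (rule 102): 11010101100
Gen 8 (rule 165): 00111110001
Gen 9 (rule 102): 01000010011
Gen 10 (rule 165): 01011010000

Answer: never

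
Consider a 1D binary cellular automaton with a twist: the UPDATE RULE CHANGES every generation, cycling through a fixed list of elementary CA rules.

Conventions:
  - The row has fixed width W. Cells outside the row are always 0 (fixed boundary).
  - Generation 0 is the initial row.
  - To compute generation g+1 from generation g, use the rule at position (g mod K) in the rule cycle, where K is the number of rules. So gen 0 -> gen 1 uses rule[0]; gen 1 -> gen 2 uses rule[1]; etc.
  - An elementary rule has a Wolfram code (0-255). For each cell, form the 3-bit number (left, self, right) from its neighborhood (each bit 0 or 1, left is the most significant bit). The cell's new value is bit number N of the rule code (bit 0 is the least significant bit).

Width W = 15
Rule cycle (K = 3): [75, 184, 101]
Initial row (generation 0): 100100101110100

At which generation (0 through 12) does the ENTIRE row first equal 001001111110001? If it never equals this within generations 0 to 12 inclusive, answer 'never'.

Answer: never

Derivation:
Gen 0: 100100101110100
Gen 1 (rule 75): 001001001010001
Gen 2 (rule 184): 000100100101000
Gen 3 (rule 101): 110100100111011
Gen 4 (rule 75): 110001001101011
Gen 5 (rule 184): 101000101010110
Gen 6 (rule 101): 111010111111010
Gen 7 (rule 75): 101000100001000
Gen 8 (rule 184): 010100010000100
Gen 9 (rule 101): 011101010110101
Gen 10 (rule 75): 110100000110000
Gen 11 (rule 184): 101010000101000
Gen 12 (rule 101): 111110110111011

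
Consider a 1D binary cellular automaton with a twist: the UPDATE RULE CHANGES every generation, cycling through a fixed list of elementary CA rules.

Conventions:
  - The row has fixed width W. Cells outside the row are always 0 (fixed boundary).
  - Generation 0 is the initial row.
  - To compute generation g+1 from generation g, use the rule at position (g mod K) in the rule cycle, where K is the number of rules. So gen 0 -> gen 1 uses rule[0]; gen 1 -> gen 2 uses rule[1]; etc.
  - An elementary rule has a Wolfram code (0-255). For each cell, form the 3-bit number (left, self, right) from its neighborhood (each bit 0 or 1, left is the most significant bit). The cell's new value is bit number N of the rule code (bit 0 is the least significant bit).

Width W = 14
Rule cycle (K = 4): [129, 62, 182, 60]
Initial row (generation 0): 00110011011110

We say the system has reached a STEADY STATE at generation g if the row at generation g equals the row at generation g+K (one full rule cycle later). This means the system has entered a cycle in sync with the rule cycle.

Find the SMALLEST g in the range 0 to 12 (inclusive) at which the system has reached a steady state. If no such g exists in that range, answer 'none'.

Gen 0: 00110011011110
Gen 1 (rule 129): 10000000001100
Gen 2 (rule 62): 11000000011010
Gen 3 (rule 182): 00100000100111
Gen 4 (rule 60): 00110000110100
Gen 5 (rule 129): 10000110000001
Gen 6 (rule 62): 11001101000011
Gen 7 (rule 182): 00110011100100
Gen 8 (rule 60): 00101010010110
Gen 9 (rule 129): 10000000000000
Gen 10 (rule 62): 11000000000000
Gen 11 (rule 182): 00100000000000
Gen 12 (rule 60): 00110000000000
Gen 13 (rule 129): 10000111111111
Gen 14 (rule 62): 11001100000000
Gen 15 (rule 182): 00110010000000
Gen 16 (rule 60): 00101011000000

Answer: none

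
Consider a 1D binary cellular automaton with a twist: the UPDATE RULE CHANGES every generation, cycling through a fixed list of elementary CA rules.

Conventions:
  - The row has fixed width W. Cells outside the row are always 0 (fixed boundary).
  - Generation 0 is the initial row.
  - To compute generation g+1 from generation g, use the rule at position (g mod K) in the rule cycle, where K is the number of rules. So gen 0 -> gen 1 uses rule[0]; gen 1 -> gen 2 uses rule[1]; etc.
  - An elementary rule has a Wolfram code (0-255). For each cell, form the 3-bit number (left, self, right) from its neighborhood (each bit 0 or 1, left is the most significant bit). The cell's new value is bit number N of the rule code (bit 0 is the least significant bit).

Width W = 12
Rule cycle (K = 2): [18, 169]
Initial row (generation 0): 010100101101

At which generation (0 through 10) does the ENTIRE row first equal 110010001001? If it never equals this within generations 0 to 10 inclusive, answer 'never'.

Answer: never

Derivation:
Gen 0: 010100101101
Gen 1 (rule 18): 100011000000
Gen 2 (rule 169): 001010011111
Gen 3 (rule 18): 010001100000
Gen 4 (rule 169): 000101001111
Gen 5 (rule 18): 001000110000
Gen 6 (rule 169): 100010100111
Gen 7 (rule 18): 010100011000
Gen 8 (rule 169): 001001010011
Gen 9 (rule 18): 010110001100
Gen 10 (rule 169): 001100101001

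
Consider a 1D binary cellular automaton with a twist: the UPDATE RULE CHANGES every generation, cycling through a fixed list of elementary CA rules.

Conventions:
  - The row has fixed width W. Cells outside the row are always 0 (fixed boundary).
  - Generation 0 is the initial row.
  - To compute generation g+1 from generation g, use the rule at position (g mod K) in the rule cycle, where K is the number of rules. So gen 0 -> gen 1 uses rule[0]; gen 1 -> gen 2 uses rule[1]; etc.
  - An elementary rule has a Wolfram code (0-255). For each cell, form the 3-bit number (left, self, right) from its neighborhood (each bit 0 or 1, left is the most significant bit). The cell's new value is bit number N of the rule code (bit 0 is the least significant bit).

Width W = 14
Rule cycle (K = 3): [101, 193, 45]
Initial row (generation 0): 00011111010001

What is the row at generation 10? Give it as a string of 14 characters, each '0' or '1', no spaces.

Gen 0: 00011111010001
Gen 1 (rule 101): 11000001110101
Gen 2 (rule 193): 01011100110000
Gen 3 (rule 45): 01110000100111
Gen 4 (rule 101): 00010110100001
Gen 5 (rule 193): 11000010001100
Gen 6 (rule 45): 10011010101001
Gen 7 (rule 101): 10001111111001
Gen 8 (rule 193): 00100111111000
Gen 9 (rule 45): 10100100000011
Gen 10 (rule 101): 11100101111001

Answer: 11100101111001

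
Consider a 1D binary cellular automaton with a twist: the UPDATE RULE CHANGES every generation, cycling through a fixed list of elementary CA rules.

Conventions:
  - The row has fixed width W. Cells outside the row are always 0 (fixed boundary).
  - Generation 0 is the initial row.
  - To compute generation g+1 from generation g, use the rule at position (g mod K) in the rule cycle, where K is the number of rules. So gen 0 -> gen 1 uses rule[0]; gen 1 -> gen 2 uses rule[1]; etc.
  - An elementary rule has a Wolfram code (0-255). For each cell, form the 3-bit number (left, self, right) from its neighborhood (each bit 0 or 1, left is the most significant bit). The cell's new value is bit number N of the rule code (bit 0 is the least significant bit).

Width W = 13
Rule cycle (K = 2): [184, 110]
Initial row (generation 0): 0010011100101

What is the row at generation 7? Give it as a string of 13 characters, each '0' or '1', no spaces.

Answer: 1110101010001

Derivation:
Gen 0: 0010011100101
Gen 1 (rule 184): 0001011010010
Gen 2 (rule 110): 0011111110110
Gen 3 (rule 184): 0011111101101
Gen 4 (rule 110): 0110000111111
Gen 5 (rule 184): 0101000111110
Gen 6 (rule 110): 1111001100010
Gen 7 (rule 184): 1110101010001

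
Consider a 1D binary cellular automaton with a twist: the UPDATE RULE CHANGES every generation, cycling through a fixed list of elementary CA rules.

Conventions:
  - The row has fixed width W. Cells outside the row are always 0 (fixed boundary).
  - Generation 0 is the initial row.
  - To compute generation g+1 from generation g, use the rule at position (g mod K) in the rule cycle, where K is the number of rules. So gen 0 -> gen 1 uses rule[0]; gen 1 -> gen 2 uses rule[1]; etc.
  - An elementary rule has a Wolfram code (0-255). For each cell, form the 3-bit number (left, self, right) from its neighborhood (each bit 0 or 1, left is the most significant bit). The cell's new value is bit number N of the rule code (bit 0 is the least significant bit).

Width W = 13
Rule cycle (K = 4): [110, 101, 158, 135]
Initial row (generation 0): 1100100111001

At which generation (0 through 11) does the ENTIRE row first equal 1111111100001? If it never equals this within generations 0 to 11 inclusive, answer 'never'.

Gen 0: 1100100111001
Gen 1 (rule 110): 1101101101011
Gen 2 (rule 101): 0110110111101
Gen 3 (rule 158): 1100100111001
Gen 4 (rule 135): 0001101010011
Gen 5 (rule 110): 0011111110111
Gen 6 (rule 101): 1000000011001
Gen 7 (rule 158): 1100000110111
Gen 8 (rule 135): 0001111000010
Gen 9 (rule 110): 0011001000110
Gen 10 (rule 101): 1001001010010
Gen 11 (rule 158): 1111111011111

Answer: never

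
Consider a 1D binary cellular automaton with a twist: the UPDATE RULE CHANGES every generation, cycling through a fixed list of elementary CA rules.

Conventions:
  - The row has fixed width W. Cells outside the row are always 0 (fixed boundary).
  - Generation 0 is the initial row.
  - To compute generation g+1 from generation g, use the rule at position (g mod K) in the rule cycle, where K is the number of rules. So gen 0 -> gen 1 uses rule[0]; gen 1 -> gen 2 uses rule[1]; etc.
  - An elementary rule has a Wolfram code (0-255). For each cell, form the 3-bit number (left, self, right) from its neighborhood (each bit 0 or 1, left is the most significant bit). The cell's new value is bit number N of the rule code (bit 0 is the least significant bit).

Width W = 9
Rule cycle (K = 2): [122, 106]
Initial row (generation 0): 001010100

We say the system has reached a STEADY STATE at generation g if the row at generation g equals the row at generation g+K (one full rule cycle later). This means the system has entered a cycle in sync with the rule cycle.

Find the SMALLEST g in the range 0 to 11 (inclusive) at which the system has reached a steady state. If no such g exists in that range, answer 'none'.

Answer: 1

Derivation:
Gen 0: 001010100
Gen 1 (rule 122): 010101010
Gen 2 (rule 106): 101010100
Gen 3 (rule 122): 010101010
Gen 4 (rule 106): 101010100
Gen 5 (rule 122): 010101010
Gen 6 (rule 106): 101010100
Gen 7 (rule 122): 010101010
Gen 8 (rule 106): 101010100
Gen 9 (rule 122): 010101010
Gen 10 (rule 106): 101010100
Gen 11 (rule 122): 010101010
Gen 12 (rule 106): 101010100
Gen 13 (rule 122): 010101010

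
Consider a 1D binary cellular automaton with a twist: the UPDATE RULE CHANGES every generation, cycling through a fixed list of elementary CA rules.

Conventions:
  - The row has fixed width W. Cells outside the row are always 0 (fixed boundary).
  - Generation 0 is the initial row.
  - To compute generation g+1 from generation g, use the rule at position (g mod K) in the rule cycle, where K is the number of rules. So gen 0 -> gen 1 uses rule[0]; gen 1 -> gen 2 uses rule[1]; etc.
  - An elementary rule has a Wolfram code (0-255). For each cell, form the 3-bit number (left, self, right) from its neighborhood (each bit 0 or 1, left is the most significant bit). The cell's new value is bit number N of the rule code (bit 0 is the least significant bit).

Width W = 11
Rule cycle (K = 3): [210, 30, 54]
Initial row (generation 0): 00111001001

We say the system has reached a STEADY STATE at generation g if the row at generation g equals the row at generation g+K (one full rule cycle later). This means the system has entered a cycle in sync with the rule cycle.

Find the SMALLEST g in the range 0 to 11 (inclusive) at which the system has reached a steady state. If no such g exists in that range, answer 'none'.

Gen 0: 00111001001
Gen 1 (rule 210): 01011110110
Gen 2 (rule 30): 11010000101
Gen 3 (rule 54): 00111001111
Gen 4 (rule 210): 01011110111
Gen 5 (rule 30): 11010000100
Gen 6 (rule 54): 00111001110
Gen 7 (rule 210): 01011110111
Gen 8 (rule 30): 11010000100
Gen 9 (rule 54): 00111001110
Gen 10 (rule 210): 01011110111
Gen 11 (rule 30): 11010000100
Gen 12 (rule 54): 00111001110
Gen 13 (rule 210): 01011110111
Gen 14 (rule 30): 11010000100

Answer: 4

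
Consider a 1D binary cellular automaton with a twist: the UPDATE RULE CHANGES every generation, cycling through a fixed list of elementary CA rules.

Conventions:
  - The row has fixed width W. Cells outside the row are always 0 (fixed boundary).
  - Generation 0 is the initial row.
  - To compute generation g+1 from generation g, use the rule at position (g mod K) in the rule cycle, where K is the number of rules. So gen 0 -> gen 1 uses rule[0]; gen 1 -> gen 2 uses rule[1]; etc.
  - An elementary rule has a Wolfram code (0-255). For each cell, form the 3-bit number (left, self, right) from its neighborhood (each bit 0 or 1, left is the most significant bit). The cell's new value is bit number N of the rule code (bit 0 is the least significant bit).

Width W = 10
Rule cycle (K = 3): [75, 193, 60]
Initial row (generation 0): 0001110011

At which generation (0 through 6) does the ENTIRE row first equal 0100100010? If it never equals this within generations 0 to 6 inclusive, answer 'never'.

Gen 0: 0001110011
Gen 1 (rule 75): 1111010111
Gen 2 (rule 193): 0111000011
Gen 3 (rule 60): 0100100010
Gen 4 (rule 75): 1001001100
Gen 5 (rule 193): 0000000101
Gen 6 (rule 60): 0000000111

Answer: 3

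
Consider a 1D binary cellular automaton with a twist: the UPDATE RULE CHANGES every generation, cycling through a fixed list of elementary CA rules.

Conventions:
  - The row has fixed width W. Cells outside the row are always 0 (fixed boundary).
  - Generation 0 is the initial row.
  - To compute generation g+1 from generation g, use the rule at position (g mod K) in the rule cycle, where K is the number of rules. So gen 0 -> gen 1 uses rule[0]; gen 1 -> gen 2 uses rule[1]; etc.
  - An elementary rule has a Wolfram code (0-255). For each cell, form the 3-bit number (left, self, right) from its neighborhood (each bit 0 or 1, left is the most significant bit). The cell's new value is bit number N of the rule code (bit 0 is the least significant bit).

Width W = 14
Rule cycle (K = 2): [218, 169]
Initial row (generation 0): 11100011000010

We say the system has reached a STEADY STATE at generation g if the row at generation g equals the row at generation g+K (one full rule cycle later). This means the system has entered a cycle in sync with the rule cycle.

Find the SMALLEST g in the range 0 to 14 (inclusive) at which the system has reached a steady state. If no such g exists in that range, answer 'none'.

Answer: 6

Derivation:
Gen 0: 11100011000010
Gen 1 (rule 218): 11110111100101
Gen 2 (rule 169): 11101111000010
Gen 3 (rule 218): 11101111100101
Gen 4 (rule 169): 11011111000010
Gen 5 (rule 218): 11011111100101
Gen 6 (rule 169): 10111111000010
Gen 7 (rule 218): 00111111100101
Gen 8 (rule 169): 10111111000010
Gen 9 (rule 218): 00111111100101
Gen 10 (rule 169): 10111111000010
Gen 11 (rule 218): 00111111100101
Gen 12 (rule 169): 10111111000010
Gen 13 (rule 218): 00111111100101
Gen 14 (rule 169): 10111111000010
Gen 15 (rule 218): 00111111100101
Gen 16 (rule 169): 10111111000010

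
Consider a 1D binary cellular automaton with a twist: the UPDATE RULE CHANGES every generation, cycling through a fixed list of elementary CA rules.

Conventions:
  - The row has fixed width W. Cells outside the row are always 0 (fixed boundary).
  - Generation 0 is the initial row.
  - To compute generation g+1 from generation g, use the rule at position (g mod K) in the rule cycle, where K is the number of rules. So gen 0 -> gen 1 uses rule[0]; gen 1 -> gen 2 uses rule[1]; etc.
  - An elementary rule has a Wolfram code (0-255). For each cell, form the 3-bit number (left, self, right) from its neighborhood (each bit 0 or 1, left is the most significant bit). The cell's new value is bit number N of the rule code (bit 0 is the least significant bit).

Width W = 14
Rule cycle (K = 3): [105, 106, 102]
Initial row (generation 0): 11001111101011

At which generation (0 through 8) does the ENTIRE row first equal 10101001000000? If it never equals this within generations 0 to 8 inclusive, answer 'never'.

Answer: never

Derivation:
Gen 0: 11001111101011
Gen 1 (rule 105): 11001000110111
Gen 2 (rule 106): 11010001111101
Gen 3 (rule 102): 01110010000111
Gen 4 (rule 105): 01010000110101
Gen 5 (rule 106): 10100001111010
Gen 6 (rule 102): 11100010001110
Gen 7 (rule 105): 10101000101010
Gen 8 (rule 106): 01010001010100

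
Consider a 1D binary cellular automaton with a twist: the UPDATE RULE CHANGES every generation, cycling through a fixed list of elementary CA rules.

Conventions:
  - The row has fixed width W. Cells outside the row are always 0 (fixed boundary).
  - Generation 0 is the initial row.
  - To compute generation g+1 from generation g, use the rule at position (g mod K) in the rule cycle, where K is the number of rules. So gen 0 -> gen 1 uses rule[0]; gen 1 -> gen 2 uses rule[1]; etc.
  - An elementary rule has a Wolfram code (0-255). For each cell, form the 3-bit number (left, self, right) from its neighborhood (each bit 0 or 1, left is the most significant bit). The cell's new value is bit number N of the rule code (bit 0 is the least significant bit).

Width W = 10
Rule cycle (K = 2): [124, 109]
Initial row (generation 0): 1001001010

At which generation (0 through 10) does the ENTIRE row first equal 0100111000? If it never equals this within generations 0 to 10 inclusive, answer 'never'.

Answer: never

Derivation:
Gen 0: 1001001010
Gen 1 (rule 124): 1101101111
Gen 2 (rule 109): 1111111001
Gen 3 (rule 124): 1000001101
Gen 4 (rule 109): 1011101111
Gen 5 (rule 124): 1110111001
Gen 6 (rule 109): 1011101001
Gen 7 (rule 124): 1110111101
Gen 8 (rule 109): 1011100111
Gen 9 (rule 124): 1110110101
Gen 10 (rule 109): 1011111111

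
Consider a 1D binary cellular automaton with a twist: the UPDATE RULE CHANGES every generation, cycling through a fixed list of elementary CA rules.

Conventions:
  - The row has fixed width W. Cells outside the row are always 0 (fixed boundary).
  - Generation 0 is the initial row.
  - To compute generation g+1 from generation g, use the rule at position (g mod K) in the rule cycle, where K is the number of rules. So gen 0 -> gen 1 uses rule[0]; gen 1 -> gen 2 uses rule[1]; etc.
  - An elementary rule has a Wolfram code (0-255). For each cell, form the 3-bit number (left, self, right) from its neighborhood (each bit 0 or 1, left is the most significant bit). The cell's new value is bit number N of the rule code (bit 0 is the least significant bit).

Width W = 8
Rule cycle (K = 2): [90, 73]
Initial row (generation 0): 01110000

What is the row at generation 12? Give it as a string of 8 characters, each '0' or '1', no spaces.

Gen 0: 01110000
Gen 1 (rule 90): 11011000
Gen 2 (rule 73): 11011011
Gen 3 (rule 90): 11011011
Gen 4 (rule 73): 11011011
Gen 5 (rule 90): 11011011
Gen 6 (rule 73): 11011011
Gen 7 (rule 90): 11011011
Gen 8 (rule 73): 11011011
Gen 9 (rule 90): 11011011
Gen 10 (rule 73): 11011011
Gen 11 (rule 90): 11011011
Gen 12 (rule 73): 11011011

Answer: 11011011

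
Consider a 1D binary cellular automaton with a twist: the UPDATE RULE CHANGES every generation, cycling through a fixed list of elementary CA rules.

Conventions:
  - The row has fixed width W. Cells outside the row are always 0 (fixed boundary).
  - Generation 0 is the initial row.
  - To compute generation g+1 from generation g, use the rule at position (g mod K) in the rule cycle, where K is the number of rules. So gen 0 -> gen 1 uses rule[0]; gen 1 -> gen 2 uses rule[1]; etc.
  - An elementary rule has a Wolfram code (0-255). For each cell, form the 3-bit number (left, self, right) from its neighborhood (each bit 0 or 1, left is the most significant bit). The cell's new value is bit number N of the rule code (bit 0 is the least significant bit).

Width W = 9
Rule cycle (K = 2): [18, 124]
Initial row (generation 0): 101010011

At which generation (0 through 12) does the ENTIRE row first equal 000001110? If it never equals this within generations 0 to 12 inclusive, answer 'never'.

Answer: 2

Derivation:
Gen 0: 101010011
Gen 1 (rule 18): 000001100
Gen 2 (rule 124): 000001110
Gen 3 (rule 18): 000010001
Gen 4 (rule 124): 000011001
Gen 5 (rule 18): 000100110
Gen 6 (rule 124): 000110111
Gen 7 (rule 18): 001000000
Gen 8 (rule 124): 001100000
Gen 9 (rule 18): 010010000
Gen 10 (rule 124): 011011000
Gen 11 (rule 18): 100000100
Gen 12 (rule 124): 110000110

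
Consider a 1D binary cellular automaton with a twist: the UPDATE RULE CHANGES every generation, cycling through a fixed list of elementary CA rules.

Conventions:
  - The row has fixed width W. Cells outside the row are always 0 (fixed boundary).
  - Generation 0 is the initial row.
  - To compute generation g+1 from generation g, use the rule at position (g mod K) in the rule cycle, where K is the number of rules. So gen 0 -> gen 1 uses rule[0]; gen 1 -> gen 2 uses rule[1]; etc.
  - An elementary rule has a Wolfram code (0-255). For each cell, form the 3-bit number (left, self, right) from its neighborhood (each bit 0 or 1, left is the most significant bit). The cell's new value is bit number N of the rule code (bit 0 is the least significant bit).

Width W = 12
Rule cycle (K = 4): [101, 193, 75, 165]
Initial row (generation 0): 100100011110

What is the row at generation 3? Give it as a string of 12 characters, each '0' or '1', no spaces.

Gen 0: 100100011110
Gen 1 (rule 101): 100101000010
Gen 2 (rule 193): 000000011000
Gen 3 (rule 75): 111111111011

Answer: 111111111011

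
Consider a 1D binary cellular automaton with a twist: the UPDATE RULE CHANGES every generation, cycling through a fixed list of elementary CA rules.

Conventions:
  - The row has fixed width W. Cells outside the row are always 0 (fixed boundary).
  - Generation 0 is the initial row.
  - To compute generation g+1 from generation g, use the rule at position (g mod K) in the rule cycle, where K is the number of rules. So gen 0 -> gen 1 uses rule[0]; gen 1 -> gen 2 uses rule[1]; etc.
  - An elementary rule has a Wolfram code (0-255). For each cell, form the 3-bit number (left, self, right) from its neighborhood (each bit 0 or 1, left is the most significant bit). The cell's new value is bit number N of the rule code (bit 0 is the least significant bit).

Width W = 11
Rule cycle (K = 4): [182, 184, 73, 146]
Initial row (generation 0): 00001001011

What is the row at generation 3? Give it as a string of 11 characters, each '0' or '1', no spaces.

Gen 0: 00001001011
Gen 1 (rule 182): 00011111100
Gen 2 (rule 184): 00011111010
Gen 3 (rule 73): 11010001000

Answer: 11010001000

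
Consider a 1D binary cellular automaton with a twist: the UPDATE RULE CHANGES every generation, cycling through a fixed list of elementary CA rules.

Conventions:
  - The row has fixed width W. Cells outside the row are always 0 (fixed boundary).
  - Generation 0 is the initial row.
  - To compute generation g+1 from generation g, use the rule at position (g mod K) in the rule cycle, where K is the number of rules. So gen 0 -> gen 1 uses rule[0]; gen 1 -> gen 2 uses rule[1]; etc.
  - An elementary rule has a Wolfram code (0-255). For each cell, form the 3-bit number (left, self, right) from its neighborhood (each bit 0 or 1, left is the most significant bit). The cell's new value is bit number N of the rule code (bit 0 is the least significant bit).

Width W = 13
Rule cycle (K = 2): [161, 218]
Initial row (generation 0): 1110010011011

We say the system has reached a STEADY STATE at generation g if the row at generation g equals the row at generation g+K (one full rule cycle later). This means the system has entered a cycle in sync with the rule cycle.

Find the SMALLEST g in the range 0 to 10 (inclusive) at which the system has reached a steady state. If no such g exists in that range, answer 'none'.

Answer: 10

Derivation:
Gen 0: 1110010011011
Gen 1 (rule 161): 0100000000100
Gen 2 (rule 218): 1010000001010
Gen 3 (rule 161): 0100111100100
Gen 4 (rule 218): 1011111111010
Gen 5 (rule 161): 0101111110100
Gen 6 (rule 218): 1001111110010
Gen 7 (rule 161): 0000111100000
Gen 8 (rule 218): 0001111110000
Gen 9 (rule 161): 1100111100111
Gen 10 (rule 218): 1111111111111
Gen 11 (rule 161): 0111111111110
Gen 12 (rule 218): 1111111111111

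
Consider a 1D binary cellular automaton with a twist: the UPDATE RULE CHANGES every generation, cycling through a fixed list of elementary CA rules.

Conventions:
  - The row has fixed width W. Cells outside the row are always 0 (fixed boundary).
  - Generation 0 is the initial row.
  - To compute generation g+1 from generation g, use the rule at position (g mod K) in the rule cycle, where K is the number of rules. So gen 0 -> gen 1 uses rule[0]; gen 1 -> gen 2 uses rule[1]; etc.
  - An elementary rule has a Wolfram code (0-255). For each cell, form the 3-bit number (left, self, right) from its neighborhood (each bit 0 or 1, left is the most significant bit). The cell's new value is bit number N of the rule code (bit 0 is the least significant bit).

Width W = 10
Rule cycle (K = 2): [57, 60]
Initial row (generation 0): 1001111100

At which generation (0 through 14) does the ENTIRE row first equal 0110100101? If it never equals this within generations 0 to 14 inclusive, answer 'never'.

Gen 0: 1001111100
Gen 1 (rule 57): 0101000011
Gen 2 (rule 60): 0111100010
Gen 3 (rule 57): 0100011001
Gen 4 (rule 60): 0110010101
Gen 5 (rule 57): 0101001010
Gen 6 (rule 60): 0111101111
Gen 7 (rule 57): 0100011000
Gen 8 (rule 60): 0110010100
Gen 9 (rule 57): 0101001011
Gen 10 (rule 60): 0111101110
Gen 11 (rule 57): 0100011001
Gen 12 (rule 60): 0110010101
Gen 13 (rule 57): 0101001010
Gen 14 (rule 60): 0111101111

Answer: never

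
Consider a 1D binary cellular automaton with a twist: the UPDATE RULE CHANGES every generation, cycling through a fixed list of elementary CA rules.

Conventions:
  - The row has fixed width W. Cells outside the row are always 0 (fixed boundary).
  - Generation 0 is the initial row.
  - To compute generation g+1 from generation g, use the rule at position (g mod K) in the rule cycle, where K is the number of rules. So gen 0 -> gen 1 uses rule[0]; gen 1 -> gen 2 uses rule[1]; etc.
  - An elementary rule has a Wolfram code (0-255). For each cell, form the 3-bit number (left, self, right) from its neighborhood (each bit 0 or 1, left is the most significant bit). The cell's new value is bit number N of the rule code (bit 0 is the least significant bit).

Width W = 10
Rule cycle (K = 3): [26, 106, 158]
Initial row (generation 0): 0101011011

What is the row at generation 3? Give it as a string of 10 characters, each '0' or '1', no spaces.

Gen 0: 0101011011
Gen 1 (rule 26): 1000010010
Gen 2 (rule 106): 0000100100
Gen 3 (rule 158): 0001111110

Answer: 0001111110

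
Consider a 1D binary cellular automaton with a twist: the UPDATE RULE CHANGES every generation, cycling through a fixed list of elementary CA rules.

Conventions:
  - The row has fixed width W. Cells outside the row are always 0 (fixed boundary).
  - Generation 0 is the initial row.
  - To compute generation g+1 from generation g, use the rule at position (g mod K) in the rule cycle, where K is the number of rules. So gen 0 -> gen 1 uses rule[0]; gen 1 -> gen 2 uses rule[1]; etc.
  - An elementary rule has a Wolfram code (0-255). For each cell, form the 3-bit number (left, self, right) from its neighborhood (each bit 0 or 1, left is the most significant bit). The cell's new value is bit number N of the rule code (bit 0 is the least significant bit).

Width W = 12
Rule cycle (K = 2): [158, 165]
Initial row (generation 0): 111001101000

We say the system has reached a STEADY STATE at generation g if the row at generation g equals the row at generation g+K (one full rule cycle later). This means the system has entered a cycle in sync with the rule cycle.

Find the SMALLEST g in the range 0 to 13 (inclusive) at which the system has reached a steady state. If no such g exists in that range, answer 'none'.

Gen 0: 111001101000
Gen 1 (rule 158): 110111001100
Gen 2 (rule 165): 001010000001
Gen 3 (rule 158): 011011000011
Gen 4 (rule 165): 000100011000
Gen 5 (rule 158): 001110110100
Gen 6 (rule 165): 100101001101
Gen 7 (rule 158): 111101111001
Gen 8 (rule 165): 011010110001
Gen 9 (rule 158): 110010101011
Gen 10 (rule 165): 000011111100
Gen 11 (rule 158): 000111111010
Gen 12 (rule 165): 110011110110
Gen 13 (rule 158): 101111100101
Gen 14 (rule 165): 110111000111
Gen 15 (rule 158): 100110101110

Answer: none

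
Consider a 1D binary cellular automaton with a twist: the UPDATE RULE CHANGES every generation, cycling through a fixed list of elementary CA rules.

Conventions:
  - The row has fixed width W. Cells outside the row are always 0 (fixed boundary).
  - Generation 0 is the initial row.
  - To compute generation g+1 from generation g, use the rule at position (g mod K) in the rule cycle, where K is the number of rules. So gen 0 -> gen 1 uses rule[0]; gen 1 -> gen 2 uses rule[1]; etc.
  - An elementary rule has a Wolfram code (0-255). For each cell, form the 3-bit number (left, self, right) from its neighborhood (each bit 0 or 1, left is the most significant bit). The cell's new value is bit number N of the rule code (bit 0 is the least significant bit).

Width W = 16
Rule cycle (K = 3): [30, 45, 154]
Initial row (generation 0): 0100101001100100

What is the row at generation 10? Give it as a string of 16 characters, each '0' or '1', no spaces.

Answer: 1111101010110001

Derivation:
Gen 0: 0100101001100100
Gen 1 (rule 30): 1111101111011110
Gen 2 (rule 45): 1000011000110000
Gen 3 (rule 154): 0100110101101000
Gen 4 (rule 30): 1111100101001100
Gen 5 (rule 45): 1000000111001001
Gen 6 (rule 154): 0100001110110110
Gen 7 (rule 30): 1110011000100101
Gen 8 (rule 45): 1000010010100111
Gen 9 (rule 154): 0100101100011110
Gen 10 (rule 30): 1111101010110001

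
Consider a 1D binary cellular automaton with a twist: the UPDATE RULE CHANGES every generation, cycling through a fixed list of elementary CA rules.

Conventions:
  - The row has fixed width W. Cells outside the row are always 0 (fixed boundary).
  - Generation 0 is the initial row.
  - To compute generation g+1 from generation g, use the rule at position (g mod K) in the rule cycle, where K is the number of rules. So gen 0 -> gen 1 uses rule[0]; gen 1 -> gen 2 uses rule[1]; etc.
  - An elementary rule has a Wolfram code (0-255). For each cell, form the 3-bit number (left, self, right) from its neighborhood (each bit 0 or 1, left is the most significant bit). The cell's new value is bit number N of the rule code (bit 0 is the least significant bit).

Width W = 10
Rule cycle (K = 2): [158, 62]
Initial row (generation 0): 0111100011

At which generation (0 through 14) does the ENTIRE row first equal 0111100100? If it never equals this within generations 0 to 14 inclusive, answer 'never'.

Gen 0: 0111100011
Gen 1 (rule 158): 1111010110
Gen 2 (rule 62): 1000111101
Gen 3 (rule 158): 1101111001
Gen 4 (rule 62): 1011000111
Gen 5 (rule 158): 1010101110
Gen 6 (rule 62): 1111111001
Gen 7 (rule 158): 1111110111
Gen 8 (rule 62): 1000001100
Gen 9 (rule 158): 1100011010
Gen 10 (rule 62): 1010110111
Gen 11 (rule 158): 1010100110
Gen 12 (rule 62): 1111111101
Gen 13 (rule 158): 1111111001
Gen 14 (rule 62): 1000000111

Answer: never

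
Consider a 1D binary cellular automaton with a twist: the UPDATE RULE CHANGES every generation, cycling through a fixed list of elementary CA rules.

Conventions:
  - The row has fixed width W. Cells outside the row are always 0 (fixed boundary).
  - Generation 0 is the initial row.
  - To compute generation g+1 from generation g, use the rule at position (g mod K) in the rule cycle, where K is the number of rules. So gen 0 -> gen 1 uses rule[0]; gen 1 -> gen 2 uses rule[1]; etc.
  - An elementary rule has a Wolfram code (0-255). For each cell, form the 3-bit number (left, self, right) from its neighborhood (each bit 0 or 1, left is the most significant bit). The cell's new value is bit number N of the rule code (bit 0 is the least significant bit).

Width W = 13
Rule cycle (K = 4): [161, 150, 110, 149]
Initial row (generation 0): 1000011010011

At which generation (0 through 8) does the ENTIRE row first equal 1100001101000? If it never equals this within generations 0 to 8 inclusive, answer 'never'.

Gen 0: 1000011010011
Gen 1 (rule 161): 0011000100000
Gen 2 (rule 150): 0100101110000
Gen 3 (rule 110): 1101111010000
Gen 4 (rule 149): 0000110011111
Gen 5 (rule 161): 1110000001110
Gen 6 (rule 150): 0101000010101
Gen 7 (rule 110): 1111000111111
Gen 8 (rule 149): 0110110011110

Answer: never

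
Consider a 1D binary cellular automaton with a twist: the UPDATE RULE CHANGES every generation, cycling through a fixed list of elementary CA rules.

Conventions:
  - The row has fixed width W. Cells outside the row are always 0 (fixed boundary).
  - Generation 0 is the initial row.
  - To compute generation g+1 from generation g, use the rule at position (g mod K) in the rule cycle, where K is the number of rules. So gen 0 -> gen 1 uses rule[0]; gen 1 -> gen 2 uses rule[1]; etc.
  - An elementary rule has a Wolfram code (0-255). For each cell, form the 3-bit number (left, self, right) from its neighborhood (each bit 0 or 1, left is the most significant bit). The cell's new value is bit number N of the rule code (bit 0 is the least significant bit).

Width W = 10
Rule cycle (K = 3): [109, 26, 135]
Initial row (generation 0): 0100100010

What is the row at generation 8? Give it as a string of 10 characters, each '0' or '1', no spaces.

Answer: 0010001001

Derivation:
Gen 0: 0100100010
Gen 1 (rule 109): 0100101010
Gen 2 (rule 26): 1011000001
Gen 3 (rule 135): 1000011111
Gen 4 (rule 109): 1011010001
Gen 5 (rule 26): 0010001010
Gen 6 (rule 135): 1110111010
Gen 7 (rule 109): 1011101110
Gen 8 (rule 26): 0010001001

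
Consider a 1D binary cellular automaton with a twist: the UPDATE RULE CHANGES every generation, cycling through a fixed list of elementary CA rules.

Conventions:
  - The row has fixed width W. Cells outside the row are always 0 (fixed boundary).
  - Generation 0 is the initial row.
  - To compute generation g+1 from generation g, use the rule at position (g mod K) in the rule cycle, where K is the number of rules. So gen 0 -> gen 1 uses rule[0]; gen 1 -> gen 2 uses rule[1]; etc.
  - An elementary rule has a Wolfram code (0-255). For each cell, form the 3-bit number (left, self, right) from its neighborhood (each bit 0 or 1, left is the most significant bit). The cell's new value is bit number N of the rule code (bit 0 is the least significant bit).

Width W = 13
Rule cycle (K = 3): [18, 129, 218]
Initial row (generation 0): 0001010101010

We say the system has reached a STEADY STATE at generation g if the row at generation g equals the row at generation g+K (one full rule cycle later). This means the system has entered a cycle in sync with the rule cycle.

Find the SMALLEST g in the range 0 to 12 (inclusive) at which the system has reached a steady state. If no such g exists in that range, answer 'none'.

Answer: 4

Derivation:
Gen 0: 0001010101010
Gen 1 (rule 18): 0010000000001
Gen 2 (rule 129): 1000111111100
Gen 3 (rule 218): 0101111111110
Gen 4 (rule 18): 1000000000001
Gen 5 (rule 129): 0011111111100
Gen 6 (rule 218): 0111111111110
Gen 7 (rule 18): 1000000000001
Gen 8 (rule 129): 0011111111100
Gen 9 (rule 218): 0111111111110
Gen 10 (rule 18): 1000000000001
Gen 11 (rule 129): 0011111111100
Gen 12 (rule 218): 0111111111110
Gen 13 (rule 18): 1000000000001
Gen 14 (rule 129): 0011111111100
Gen 15 (rule 218): 0111111111110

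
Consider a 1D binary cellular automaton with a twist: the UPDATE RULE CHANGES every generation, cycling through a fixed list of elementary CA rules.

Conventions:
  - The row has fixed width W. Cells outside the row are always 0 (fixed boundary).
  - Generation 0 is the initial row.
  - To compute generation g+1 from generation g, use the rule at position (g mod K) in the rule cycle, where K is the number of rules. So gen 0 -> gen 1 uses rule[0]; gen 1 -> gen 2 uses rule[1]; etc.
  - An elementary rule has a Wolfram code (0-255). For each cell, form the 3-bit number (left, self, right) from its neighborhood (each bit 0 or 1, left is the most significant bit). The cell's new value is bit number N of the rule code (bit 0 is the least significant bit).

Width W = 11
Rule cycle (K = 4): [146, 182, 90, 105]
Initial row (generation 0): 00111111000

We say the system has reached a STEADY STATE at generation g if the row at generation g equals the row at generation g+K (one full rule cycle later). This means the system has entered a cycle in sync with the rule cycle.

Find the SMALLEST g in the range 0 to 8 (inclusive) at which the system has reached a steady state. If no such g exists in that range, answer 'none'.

Gen 0: 00111111000
Gen 1 (rule 146): 01011110100
Gen 2 (rule 182): 11101101110
Gen 3 (rule 90): 10101101011
Gen 4 (rule 105): 01011110111
Gen 5 (rule 146): 10001100010
Gen 6 (rule 182): 11010010111
Gen 7 (rule 90): 11001100101
Gen 8 (rule 105): 11001100010
Gen 9 (rule 146): 00110010101
Gen 10 (rule 182): 01001111111
Gen 11 (rule 90): 10111000001
Gen 12 (rule 105): 01101011100

Answer: none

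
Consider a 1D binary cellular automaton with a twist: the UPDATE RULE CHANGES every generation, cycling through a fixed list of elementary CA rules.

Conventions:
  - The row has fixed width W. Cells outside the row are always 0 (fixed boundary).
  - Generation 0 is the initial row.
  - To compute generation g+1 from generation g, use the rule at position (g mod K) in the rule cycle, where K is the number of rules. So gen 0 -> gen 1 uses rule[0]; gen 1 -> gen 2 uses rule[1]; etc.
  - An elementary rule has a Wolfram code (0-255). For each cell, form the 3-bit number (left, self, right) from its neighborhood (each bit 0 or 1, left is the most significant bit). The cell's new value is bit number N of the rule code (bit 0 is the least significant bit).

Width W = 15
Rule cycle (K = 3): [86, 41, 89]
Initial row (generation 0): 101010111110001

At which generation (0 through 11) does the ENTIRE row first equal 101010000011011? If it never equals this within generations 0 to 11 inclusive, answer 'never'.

Answer: 1

Derivation:
Gen 0: 101010111110001
Gen 1 (rule 86): 101010000011011
Gen 2 (rule 41): 010100111010110
Gen 3 (rule 89): 000010101000111
Gen 4 (rule 86): 000110101101001
Gen 5 (rule 41): 110101011010000
Gen 6 (rule 89): 110000011001111
Gen 7 (rule 86): 011000101110001
Gen 8 (rule 41): 010010011000100
Gen 9 (rule 89): 001001011110011
Gen 10 (rule 86): 011111000011101
Gen 11 (rule 41): 010000011010010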